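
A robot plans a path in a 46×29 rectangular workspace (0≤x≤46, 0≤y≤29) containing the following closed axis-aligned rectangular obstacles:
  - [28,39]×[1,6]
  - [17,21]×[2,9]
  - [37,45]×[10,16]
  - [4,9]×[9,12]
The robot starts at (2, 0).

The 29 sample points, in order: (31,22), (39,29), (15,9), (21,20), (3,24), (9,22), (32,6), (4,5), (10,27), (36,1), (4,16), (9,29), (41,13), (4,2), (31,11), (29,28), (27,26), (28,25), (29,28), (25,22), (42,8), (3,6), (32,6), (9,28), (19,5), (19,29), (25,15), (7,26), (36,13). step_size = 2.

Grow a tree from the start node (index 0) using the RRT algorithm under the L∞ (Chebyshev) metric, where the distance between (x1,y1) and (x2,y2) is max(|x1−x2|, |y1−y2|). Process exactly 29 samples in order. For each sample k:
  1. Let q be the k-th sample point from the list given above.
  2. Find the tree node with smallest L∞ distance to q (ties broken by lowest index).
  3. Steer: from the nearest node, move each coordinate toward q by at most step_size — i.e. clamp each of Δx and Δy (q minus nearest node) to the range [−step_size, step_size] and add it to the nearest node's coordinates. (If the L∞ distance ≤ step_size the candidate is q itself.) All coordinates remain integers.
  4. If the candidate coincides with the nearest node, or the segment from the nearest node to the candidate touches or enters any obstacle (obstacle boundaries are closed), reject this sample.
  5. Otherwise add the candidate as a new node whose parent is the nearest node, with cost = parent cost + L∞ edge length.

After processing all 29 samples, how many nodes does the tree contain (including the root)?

Node count: 23

1. q=(31,22) nearest=0 d=29 new=(4,2) → add node 1 parent=0 cost=2
2. q=(39,29) nearest=1 d=35 new=(6,4) → add node 2 parent=1 cost=4
3. q=(15,9) nearest=2 d=9 new=(8,6) → add node 3 parent=2 cost=6
4. q=(21,20) nearest=3 d=14 new=(10,8) → add node 4 parent=3 cost=8
5. q=(3,24) nearest=4 d=16 new=(8,10) → blocked by [4,9]×[9,12], reject
6. q=(9,22) nearest=4 d=14 new=(9,10) → blocked by [4,9]×[9,12], reject
7. q=(32,6) nearest=4 d=22 new=(12,6) → add node 5 parent=4 cost=10
8. q=(4,5) nearest=2 d=2 new=(4,5) → add node 6 parent=2 cost=6
9. q=(10,27) nearest=4 d=19 new=(10,10) → add node 7 parent=4 cost=10
10. q=(36,1) nearest=5 d=24 new=(14,4) → add node 8 parent=5 cost=12
11. q=(4,16) nearest=7 d=6 new=(8,12) → blocked by [4,9]×[9,12], reject
12. q=(9,29) nearest=7 d=19 new=(9,12) → blocked by [4,9]×[9,12], reject
13. q=(41,13) nearest=8 d=27 new=(16,6) → add node 9 parent=8 cost=14
14. q=(4,2) nearest=1 d=0 → coincident, reject
15. q=(31,11) nearest=9 d=15 new=(18,8) → blocked by [17,21]×[2,9], reject
16. q=(29,28) nearest=7 d=19 new=(12,12) → add node 10 parent=7 cost=12
17. q=(27,26) nearest=10 d=15 new=(14,14) → add node 11 parent=10 cost=14
18. q=(28,25) nearest=11 d=14 new=(16,16) → add node 12 parent=11 cost=16
19. q=(29,28) nearest=12 d=13 new=(18,18) → add node 13 parent=12 cost=18
20. q=(25,22) nearest=13 d=7 new=(20,20) → add node 14 parent=13 cost=20
21. q=(42,8) nearest=14 d=22 new=(22,18) → add node 15 parent=14 cost=22
22. q=(3,6) nearest=6 d=1 new=(3,6) → add node 16 parent=6 cost=7
23. q=(32,6) nearest=15 d=12 new=(24,16) → add node 17 parent=15 cost=24
24. q=(9,28) nearest=13 d=10 new=(16,20) → add node 18 parent=13 cost=20
25. q=(19,5) nearest=9 d=3 new=(18,5) → blocked by [17,21]×[2,9], reject
26. q=(19,29) nearest=14 d=9 new=(19,22) → add node 19 parent=14 cost=22
27. q=(25,15) nearest=17 d=1 new=(25,15) → add node 20 parent=17 cost=25
28. q=(7,26) nearest=18 d=9 new=(14,22) → add node 21 parent=18 cost=22
29. q=(36,13) nearest=20 d=11 new=(27,13) → add node 22 parent=20 cost=27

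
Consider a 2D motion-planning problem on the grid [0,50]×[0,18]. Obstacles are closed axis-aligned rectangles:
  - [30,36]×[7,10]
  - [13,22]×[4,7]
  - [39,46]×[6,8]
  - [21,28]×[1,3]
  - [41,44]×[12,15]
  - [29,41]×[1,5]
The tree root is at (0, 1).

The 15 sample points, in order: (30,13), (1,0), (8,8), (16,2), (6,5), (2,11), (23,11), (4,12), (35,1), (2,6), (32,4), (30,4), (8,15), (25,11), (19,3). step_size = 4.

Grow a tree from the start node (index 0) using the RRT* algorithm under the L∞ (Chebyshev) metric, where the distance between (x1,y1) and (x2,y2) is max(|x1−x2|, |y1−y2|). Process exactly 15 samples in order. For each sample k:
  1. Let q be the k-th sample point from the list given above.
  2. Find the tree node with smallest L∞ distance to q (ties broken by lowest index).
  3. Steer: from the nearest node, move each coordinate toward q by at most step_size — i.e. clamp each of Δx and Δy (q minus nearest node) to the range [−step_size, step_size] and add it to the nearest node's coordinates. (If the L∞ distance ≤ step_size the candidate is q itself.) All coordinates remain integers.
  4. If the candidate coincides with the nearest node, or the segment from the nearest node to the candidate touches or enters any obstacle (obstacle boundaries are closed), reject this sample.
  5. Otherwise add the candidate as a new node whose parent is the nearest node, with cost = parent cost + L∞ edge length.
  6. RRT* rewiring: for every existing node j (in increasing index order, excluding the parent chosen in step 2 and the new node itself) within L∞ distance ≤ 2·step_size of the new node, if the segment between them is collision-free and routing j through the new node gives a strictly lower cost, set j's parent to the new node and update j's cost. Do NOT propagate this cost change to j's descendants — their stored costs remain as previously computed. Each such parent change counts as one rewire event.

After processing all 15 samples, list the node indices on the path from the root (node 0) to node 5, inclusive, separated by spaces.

1. q=(30,13) nearest=0 d=30 new=(4,5) → add node 1 parent=0 cost=4
2. q=(1,0) nearest=0 d=1 new=(1,0) → add node 2 parent=0 cost=1
3. q=(8,8) nearest=1 d=4 new=(8,8) → add node 3 parent=1 cost=8
4. q=(16,2) nearest=3 d=8 new=(12,4) → add node 4 parent=3 cost=12
5. q=(6,5) nearest=1 d=2 new=(6,5) → add node 5 parent=1 cost=6
6. q=(2,11) nearest=1 d=6 new=(2,9) → add node 6 parent=1 cost=8
7. q=(23,11) nearest=4 d=11 new=(16,8) → blocked by [13,22]×[4,7], reject
8. q=(4,12) nearest=6 d=3 new=(4,12) → add node 7 parent=6 cost=11
9. q=(35,1) nearest=4 d=23 new=(16,1) → add node 8 parent=4 cost=16
10. q=(2,6) nearest=1 d=2 new=(2,6) → add node 9 parent=1 cost=6
11. q=(32,4) nearest=8 d=16 new=(20,4) → blocked by [13,22]×[4,7], reject
12. q=(30,4) nearest=8 d=14 new=(20,4) → blocked by [13,22]×[4,7], reject
13. q=(8,15) nearest=7 d=4 new=(8,15) → add node 10 parent=7 cost=15
14. q=(25,11) nearest=8 d=10 new=(20,5) → blocked by [13,22]×[4,7], reject
15. q=(19,3) nearest=8 d=3 new=(19,3) → add node 11 parent=8 cost=19

Path: 0 1 5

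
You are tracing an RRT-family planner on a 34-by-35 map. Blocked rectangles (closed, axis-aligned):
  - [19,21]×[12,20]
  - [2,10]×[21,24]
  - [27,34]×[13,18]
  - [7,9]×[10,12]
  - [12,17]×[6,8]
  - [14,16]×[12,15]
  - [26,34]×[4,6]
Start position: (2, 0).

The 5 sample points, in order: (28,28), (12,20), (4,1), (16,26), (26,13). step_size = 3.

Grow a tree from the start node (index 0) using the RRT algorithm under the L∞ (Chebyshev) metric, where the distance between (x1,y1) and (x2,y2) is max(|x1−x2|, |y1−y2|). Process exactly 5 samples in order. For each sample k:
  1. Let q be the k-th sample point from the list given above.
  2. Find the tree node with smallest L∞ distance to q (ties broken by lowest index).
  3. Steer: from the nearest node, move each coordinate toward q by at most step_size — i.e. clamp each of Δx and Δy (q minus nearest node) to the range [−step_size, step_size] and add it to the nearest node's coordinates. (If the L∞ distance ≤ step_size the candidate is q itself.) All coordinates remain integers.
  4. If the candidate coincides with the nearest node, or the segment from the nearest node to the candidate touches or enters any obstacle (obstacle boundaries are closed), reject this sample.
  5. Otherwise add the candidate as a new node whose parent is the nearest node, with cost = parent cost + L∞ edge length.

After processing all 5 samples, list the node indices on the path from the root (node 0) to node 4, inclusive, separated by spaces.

Path: 0 1 2 4

1. q=(28,28) nearest=0 d=28 new=(5,3) → add node 1 parent=0 cost=3
2. q=(12,20) nearest=1 d=17 new=(8,6) → add node 2 parent=1 cost=6
3. q=(4,1) nearest=0 d=2 new=(4,1) → add node 3 parent=0 cost=2
4. q=(16,26) nearest=2 d=20 new=(11,9) → add node 4 parent=2 cost=9
5. q=(26,13) nearest=4 d=15 new=(14,12) → blocked by [14,16]×[12,15], reject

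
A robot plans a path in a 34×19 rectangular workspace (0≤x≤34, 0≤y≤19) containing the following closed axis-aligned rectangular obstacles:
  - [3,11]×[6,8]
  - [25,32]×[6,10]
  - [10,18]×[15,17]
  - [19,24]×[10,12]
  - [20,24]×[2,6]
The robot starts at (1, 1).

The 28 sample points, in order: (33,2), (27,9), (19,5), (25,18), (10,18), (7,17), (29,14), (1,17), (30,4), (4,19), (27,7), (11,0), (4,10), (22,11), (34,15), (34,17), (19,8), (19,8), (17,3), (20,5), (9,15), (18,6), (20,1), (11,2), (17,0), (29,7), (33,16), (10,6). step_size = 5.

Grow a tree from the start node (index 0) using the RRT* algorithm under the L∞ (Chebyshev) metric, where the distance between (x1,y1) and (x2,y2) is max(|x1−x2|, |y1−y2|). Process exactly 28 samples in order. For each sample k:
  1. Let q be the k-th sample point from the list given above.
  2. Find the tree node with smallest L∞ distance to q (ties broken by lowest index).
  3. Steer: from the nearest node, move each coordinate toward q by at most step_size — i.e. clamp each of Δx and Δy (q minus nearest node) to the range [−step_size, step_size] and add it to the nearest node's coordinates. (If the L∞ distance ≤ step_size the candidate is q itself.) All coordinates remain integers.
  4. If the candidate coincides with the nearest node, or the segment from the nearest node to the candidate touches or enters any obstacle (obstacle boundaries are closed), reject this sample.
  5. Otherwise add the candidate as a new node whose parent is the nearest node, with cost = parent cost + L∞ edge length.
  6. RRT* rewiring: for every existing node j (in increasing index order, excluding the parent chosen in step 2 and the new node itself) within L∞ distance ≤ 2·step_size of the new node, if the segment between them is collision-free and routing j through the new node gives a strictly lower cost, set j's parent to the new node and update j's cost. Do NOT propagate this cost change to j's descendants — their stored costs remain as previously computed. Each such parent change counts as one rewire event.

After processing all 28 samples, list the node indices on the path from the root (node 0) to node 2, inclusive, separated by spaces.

1. q=(33,2) nearest=0 d=32 new=(6,2) → add node 1 parent=0 cost=5
2. q=(27,9) nearest=1 d=21 new=(11,7) → blocked by [3,11]×[6,8], reject
3. q=(19,5) nearest=1 d=13 new=(11,5) → add node 2 parent=1 cost=10
4. q=(25,18) nearest=2 d=14 new=(16,10) → add node 3 parent=2 cost=15
5. q=(10,18) nearest=3 d=8 new=(11,15) → blocked by [10,18]×[15,17], reject
6. q=(7,17) nearest=3 d=9 new=(11,15) → blocked by [10,18]×[15,17], reject
7. q=(29,14) nearest=3 d=13 new=(21,14) → add node 4 parent=3 cost=20
8. q=(1,17) nearest=2 d=12 new=(6,10) → blocked by [3,11]×[6,8], reject
9. q=(30,4) nearest=4 d=10 new=(26,9) → blocked by [25,32]×[6,10], reject
10. q=(4,19) nearest=3 d=12 new=(11,15) → blocked by [10,18]×[15,17], reject
11. q=(27,7) nearest=4 d=7 new=(26,9) → blocked by [25,32]×[6,10], reject
12. q=(11,0) nearest=1 d=5 new=(11,0) → add node 5 parent=1 cost=10
13. q=(4,10) nearest=2 d=7 new=(6,10) → blocked by [3,11]×[6,8], reject
14. q=(22,11) nearest=4 d=3 new=(22,11) → blocked by [19,24]×[10,12], reject
15. q=(34,15) nearest=4 d=13 new=(26,15) → add node 6 parent=4 cost=25
16. q=(34,17) nearest=6 d=8 new=(31,17) → add node 7 parent=6 cost=30
17. q=(19,8) nearest=3 d=3 new=(19,8) → add node 8 parent=3 cost=18
18. q=(19,8) nearest=8 d=0 → coincident, reject
19. q=(17,3) nearest=8 d=5 new=(17,3) → add node 9 parent=8 cost=23
20. q=(20,5) nearest=8 d=3 new=(20,5) → blocked by [20,24]×[2,6], reject
21. q=(9,15) nearest=3 d=7 new=(11,15) → blocked by [10,18]×[15,17], reject
22. q=(18,6) nearest=8 d=2 new=(18,6) → add node 10 parent=8 cost=20
23. q=(20,1) nearest=9 d=3 new=(20,1) → add node 11 parent=9 cost=26
24. q=(11,2) nearest=5 d=2 new=(11,2) → add node 12 parent=5 cost=12; rewire 9→12 (18<23); rewire 10→12 (19<20); rewire 11→12 (21<26)
25. q=(17,0) nearest=9 d=3 new=(17,0) → add node 13 parent=9 cost=21
26. q=(29,7) nearest=4 d=8 new=(26,9) → blocked by [25,32]×[6,10], reject
27. q=(33,16) nearest=7 d=2 new=(33,16) → add node 14 parent=7 cost=32
28. q=(10,6) nearest=2 d=1 new=(10,6) → blocked by [3,11]×[6,8], reject

Path: 0 1 2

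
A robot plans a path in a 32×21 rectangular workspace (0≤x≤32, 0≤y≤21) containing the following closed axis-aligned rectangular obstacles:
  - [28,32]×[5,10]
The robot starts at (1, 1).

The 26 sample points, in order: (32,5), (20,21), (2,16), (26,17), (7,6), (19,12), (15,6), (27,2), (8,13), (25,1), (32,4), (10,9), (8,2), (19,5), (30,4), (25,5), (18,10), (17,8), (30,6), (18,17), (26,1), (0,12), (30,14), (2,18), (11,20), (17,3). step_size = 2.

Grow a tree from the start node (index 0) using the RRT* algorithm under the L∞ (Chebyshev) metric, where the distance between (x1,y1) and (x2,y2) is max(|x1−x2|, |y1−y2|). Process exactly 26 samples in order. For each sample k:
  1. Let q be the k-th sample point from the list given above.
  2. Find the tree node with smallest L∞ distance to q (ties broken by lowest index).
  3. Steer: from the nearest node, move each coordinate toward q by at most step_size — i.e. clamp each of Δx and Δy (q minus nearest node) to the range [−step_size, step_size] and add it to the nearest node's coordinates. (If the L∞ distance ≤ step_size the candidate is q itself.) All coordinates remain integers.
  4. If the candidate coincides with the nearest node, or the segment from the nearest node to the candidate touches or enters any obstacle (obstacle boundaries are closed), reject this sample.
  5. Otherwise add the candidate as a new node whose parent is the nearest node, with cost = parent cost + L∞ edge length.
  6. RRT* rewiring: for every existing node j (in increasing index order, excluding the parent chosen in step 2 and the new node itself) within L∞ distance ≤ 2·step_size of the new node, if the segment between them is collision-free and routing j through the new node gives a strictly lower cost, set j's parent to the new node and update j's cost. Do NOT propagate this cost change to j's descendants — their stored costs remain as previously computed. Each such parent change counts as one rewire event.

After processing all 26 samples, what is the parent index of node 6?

Parent of node 6: 4

1. q=(32,5) nearest=0 d=31 new=(3,3) → add node 1 parent=0 cost=2
2. q=(20,21) nearest=1 d=18 new=(5,5) → add node 2 parent=1 cost=4
3. q=(2,16) nearest=2 d=11 new=(3,7) → add node 3 parent=2 cost=6
4. q=(26,17) nearest=2 d=21 new=(7,7) → add node 4 parent=2 cost=6
5. q=(7,6) nearest=4 d=1 new=(7,6) → add node 5 parent=4 cost=7
6. q=(19,12) nearest=4 d=12 new=(9,9) → add node 6 parent=4 cost=8
7. q=(15,6) nearest=6 d=6 new=(11,7) → add node 7 parent=6 cost=10
8. q=(27,2) nearest=7 d=16 new=(13,5) → add node 8 parent=7 cost=12
9. q=(8,13) nearest=6 d=4 new=(8,11) → add node 9 parent=6 cost=10
10. q=(25,1) nearest=8 d=12 new=(15,3) → add node 10 parent=8 cost=14
11. q=(32,4) nearest=10 d=17 new=(17,4) → add node 11 parent=10 cost=16
12. q=(10,9) nearest=6 d=1 new=(10,9) → add node 12 parent=6 cost=9
13. q=(8,2) nearest=2 d=3 new=(7,3) → add node 13 parent=2 cost=6
14. q=(19,5) nearest=11 d=2 new=(19,5) → add node 14 parent=11 cost=18
15. q=(30,4) nearest=14 d=11 new=(21,4) → add node 15 parent=14 cost=20
16. q=(25,5) nearest=15 d=4 new=(23,5) → add node 16 parent=15 cost=22
17. q=(18,10) nearest=8 d=5 new=(15,7) → add node 17 parent=8 cost=14
18. q=(17,8) nearest=17 d=2 new=(17,8) → add node 18 parent=17 cost=16
19. q=(30,6) nearest=16 d=7 new=(25,6) → add node 19 parent=16 cost=24
20. q=(18,17) nearest=12 d=8 new=(12,11) → add node 20 parent=12 cost=11
21. q=(26,1) nearest=16 d=4 new=(25,3) → add node 21 parent=16 cost=24
22. q=(0,12) nearest=3 d=5 new=(1,9) → add node 22 parent=3 cost=8
23. q=(30,14) nearest=19 d=8 new=(27,8) → add node 23 parent=19 cost=26
24. q=(2,18) nearest=9 d=7 new=(6,13) → add node 24 parent=9 cost=12
25. q=(11,20) nearest=24 d=7 new=(8,15) → add node 25 parent=24 cost=14
26. q=(17,3) nearest=11 d=1 new=(17,3) → add node 26 parent=11 cost=17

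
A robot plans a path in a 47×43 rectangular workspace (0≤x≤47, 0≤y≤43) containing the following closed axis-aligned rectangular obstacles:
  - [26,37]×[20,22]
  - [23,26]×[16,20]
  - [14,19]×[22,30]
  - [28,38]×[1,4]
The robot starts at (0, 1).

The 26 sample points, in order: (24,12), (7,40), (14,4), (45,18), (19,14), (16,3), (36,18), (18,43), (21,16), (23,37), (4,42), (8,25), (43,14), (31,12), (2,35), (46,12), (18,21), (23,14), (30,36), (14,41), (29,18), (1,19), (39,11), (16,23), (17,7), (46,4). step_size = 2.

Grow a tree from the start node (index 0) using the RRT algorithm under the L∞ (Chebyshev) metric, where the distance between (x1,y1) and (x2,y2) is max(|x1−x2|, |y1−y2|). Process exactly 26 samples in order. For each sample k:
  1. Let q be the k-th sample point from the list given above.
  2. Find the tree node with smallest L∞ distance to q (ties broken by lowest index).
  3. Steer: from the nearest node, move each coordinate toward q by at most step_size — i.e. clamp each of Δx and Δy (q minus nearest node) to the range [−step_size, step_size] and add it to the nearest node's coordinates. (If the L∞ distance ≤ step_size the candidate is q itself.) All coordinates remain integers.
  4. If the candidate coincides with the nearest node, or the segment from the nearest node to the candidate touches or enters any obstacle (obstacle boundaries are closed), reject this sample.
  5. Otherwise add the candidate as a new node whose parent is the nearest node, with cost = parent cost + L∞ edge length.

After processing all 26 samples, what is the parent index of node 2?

Parent of node 2: 1

1. q=(24,12) nearest=0 d=24 new=(2,3) → add node 1 parent=0 cost=2
2. q=(7,40) nearest=1 d=37 new=(4,5) → add node 2 parent=1 cost=4
3. q=(14,4) nearest=2 d=10 new=(6,4) → add node 3 parent=2 cost=6
4. q=(45,18) nearest=3 d=39 new=(8,6) → add node 4 parent=3 cost=8
5. q=(19,14) nearest=4 d=11 new=(10,8) → add node 5 parent=4 cost=10
6. q=(16,3) nearest=5 d=6 new=(12,6) → add node 6 parent=5 cost=12
7. q=(36,18) nearest=6 d=24 new=(14,8) → add node 7 parent=6 cost=14
8. q=(18,43) nearest=5 d=35 new=(12,10) → add node 8 parent=5 cost=12
9. q=(21,16) nearest=7 d=8 new=(16,10) → add node 9 parent=7 cost=16
10. q=(23,37) nearest=8 d=27 new=(14,12) → add node 10 parent=8 cost=14
11. q=(4,42) nearest=10 d=30 new=(12,14) → add node 11 parent=10 cost=16
12. q=(8,25) nearest=11 d=11 new=(10,16) → add node 12 parent=11 cost=18
13. q=(43,14) nearest=9 d=27 new=(18,12) → add node 13 parent=9 cost=18
14. q=(31,12) nearest=13 d=13 new=(20,12) → add node 14 parent=13 cost=20
15. q=(2,35) nearest=12 d=19 new=(8,18) → add node 15 parent=12 cost=20
16. q=(46,12) nearest=14 d=26 new=(22,12) → add node 16 parent=14 cost=22
17. q=(18,21) nearest=11 d=7 new=(14,16) → add node 17 parent=11 cost=18
18. q=(23,14) nearest=16 d=2 new=(23,14) → add node 18 parent=16 cost=24
19. q=(30,36) nearest=12 d=20 new=(12,18) → add node 19 parent=12 cost=20
20. q=(14,41) nearest=15 d=23 new=(10,20) → add node 20 parent=15 cost=22
21. q=(29,18) nearest=18 d=6 new=(25,16) → blocked by [23,26]×[16,20], reject
22. q=(1,19) nearest=15 d=7 new=(6,19) → add node 21 parent=15 cost=22
23. q=(39,11) nearest=18 d=16 new=(25,12) → add node 22 parent=18 cost=26
24. q=(16,23) nearest=19 d=5 new=(14,20) → add node 23 parent=19 cost=22
25. q=(17,7) nearest=7 d=3 new=(16,7) → add node 24 parent=7 cost=16
26. q=(46,4) nearest=22 d=21 new=(27,10) → add node 25 parent=22 cost=28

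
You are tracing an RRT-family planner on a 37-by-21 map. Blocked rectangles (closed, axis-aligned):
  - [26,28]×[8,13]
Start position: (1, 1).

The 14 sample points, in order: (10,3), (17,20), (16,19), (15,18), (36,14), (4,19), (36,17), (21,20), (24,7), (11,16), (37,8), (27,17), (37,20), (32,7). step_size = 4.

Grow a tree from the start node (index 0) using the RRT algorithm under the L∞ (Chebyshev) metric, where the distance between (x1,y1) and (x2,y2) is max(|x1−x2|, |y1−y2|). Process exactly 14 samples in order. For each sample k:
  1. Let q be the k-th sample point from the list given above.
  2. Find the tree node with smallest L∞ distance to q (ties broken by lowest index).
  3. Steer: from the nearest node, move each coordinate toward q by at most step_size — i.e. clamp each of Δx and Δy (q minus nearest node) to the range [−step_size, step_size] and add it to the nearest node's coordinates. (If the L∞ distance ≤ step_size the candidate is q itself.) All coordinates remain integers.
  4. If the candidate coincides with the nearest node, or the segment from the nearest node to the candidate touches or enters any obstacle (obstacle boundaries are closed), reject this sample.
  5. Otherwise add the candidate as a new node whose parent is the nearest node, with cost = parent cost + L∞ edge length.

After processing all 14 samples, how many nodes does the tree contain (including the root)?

Node count: 14

1. q=(10,3) nearest=0 d=9 new=(5,3) → add node 1 parent=0 cost=4
2. q=(17,20) nearest=1 d=17 new=(9,7) → add node 2 parent=1 cost=8
3. q=(16,19) nearest=2 d=12 new=(13,11) → add node 3 parent=2 cost=12
4. q=(15,18) nearest=3 d=7 new=(15,15) → add node 4 parent=3 cost=16
5. q=(36,14) nearest=4 d=21 new=(19,14) → add node 5 parent=4 cost=20
6. q=(4,19) nearest=3 d=9 new=(9,15) → add node 6 parent=3 cost=16
7. q=(36,17) nearest=5 d=17 new=(23,17) → add node 7 parent=5 cost=24
8. q=(21,20) nearest=7 d=3 new=(21,20) → add node 8 parent=7 cost=27
9. q=(24,7) nearest=5 d=7 new=(23,10) → add node 9 parent=5 cost=24
10. q=(11,16) nearest=6 d=2 new=(11,16) → add node 10 parent=6 cost=18
11. q=(37,8) nearest=7 d=14 new=(27,13) → blocked by [26,28]×[8,13], reject
12. q=(27,17) nearest=7 d=4 new=(27,17) → add node 11 parent=7 cost=28
13. q=(37,20) nearest=11 d=10 new=(31,20) → add node 12 parent=11 cost=32
14. q=(32,7) nearest=9 d=9 new=(27,7) → add node 13 parent=9 cost=28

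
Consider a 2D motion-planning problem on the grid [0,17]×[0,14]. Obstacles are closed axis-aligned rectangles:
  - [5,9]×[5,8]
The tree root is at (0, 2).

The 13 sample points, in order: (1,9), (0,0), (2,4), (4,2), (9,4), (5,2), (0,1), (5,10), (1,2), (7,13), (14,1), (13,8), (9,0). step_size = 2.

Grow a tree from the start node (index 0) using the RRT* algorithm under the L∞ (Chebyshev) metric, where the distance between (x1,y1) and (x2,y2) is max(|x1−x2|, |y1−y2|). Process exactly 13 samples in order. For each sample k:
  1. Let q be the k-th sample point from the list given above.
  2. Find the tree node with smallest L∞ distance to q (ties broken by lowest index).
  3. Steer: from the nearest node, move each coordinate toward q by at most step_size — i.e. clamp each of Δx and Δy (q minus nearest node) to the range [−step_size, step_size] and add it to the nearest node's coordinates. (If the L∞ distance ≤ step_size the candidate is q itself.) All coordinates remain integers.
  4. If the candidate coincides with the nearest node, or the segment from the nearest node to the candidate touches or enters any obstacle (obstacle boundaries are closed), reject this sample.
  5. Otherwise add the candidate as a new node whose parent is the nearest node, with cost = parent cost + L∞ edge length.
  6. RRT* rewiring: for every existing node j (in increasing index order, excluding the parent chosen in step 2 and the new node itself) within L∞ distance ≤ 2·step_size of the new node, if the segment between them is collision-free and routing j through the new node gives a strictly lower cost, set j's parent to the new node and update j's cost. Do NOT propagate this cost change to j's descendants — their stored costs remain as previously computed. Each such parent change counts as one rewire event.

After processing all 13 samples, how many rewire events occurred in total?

1. q=(1,9) nearest=0 d=7 new=(1,4) → add node 1 parent=0 cost=2
2. q=(0,0) nearest=0 d=2 new=(0,0) → add node 2 parent=0 cost=2
3. q=(2,4) nearest=1 d=1 new=(2,4) → add node 3 parent=1 cost=3
4. q=(4,2) nearest=3 d=2 new=(4,2) → add node 4 parent=3 cost=5
5. q=(9,4) nearest=4 d=5 new=(6,4) → add node 5 parent=4 cost=7
6. q=(5,2) nearest=4 d=1 new=(5,2) → add node 6 parent=4 cost=6
7. q=(0,1) nearest=0 d=1 new=(0,1) → add node 7 parent=0 cost=1
8. q=(5,10) nearest=1 d=6 new=(3,6) → add node 8 parent=1 cost=4
9. q=(1,2) nearest=0 d=1 new=(1,2) → add node 9 parent=0 cost=1; rewire 4→9 (4<5); rewire 6→9 (5<6)
10. q=(7,13) nearest=8 d=7 new=(5,8) → blocked by [5,9]×[5,8], reject
11. q=(14,1) nearest=5 d=8 new=(8,2) → add node 10 parent=5 cost=9
12. q=(13,8) nearest=10 d=6 new=(10,4) → add node 11 parent=10 cost=11
13. q=(9,0) nearest=10 d=2 new=(9,0) → add node 12 parent=10 cost=11

Rewire events: 2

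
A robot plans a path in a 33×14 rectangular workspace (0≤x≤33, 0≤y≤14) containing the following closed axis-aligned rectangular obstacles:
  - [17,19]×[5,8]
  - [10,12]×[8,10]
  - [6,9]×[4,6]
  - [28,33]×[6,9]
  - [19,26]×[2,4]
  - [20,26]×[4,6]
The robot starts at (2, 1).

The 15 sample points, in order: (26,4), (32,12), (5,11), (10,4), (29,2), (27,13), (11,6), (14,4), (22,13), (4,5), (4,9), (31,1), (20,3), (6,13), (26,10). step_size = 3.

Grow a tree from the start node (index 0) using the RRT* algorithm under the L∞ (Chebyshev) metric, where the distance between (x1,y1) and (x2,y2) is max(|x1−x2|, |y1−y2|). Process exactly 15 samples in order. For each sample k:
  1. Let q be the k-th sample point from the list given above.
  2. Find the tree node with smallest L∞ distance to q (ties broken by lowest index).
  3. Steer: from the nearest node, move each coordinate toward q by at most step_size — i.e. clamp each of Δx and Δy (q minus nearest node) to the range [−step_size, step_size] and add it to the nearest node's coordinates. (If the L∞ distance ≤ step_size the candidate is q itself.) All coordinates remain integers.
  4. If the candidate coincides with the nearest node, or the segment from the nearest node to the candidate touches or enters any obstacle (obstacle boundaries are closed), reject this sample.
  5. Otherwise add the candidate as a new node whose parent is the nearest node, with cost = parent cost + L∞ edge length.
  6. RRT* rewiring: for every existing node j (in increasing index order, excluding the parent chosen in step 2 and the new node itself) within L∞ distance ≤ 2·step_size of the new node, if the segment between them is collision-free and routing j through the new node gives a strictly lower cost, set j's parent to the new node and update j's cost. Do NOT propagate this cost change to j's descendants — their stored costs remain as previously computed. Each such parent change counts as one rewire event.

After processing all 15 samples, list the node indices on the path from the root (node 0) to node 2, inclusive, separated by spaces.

Path: 0 1 2

1. q=(26,4) nearest=0 d=24 new=(5,4) → add node 1 parent=0 cost=3
2. q=(32,12) nearest=1 d=27 new=(8,7) → blocked by [6,9]×[4,6], reject
3. q=(5,11) nearest=1 d=7 new=(5,7) → add node 2 parent=1 cost=6
4. q=(10,4) nearest=1 d=5 new=(8,4) → blocked by [6,9]×[4,6], reject
5. q=(29,2) nearest=1 d=24 new=(8,2) → add node 3 parent=1 cost=6
6. q=(27,13) nearest=3 d=19 new=(11,5) → add node 4 parent=3 cost=9
7. q=(11,6) nearest=4 d=1 new=(11,6) → add node 5 parent=4 cost=10
8. q=(14,4) nearest=4 d=3 new=(14,4) → add node 6 parent=4 cost=12
9. q=(22,13) nearest=6 d=9 new=(17,7) → blocked by [17,19]×[5,8], reject
10. q=(4,5) nearest=1 d=1 new=(4,5) → add node 7 parent=1 cost=4
11. q=(4,9) nearest=2 d=2 new=(4,9) → add node 8 parent=2 cost=8
12. q=(31,1) nearest=6 d=17 new=(17,1) → add node 9 parent=6 cost=15
13. q=(20,3) nearest=9 d=3 new=(20,3) → blocked by [19,26]×[2,4], reject
14. q=(6,13) nearest=8 d=4 new=(6,12) → add node 10 parent=8 cost=11
15. q=(26,10) nearest=9 d=9 new=(20,4) → blocked by [19,26]×[2,4], reject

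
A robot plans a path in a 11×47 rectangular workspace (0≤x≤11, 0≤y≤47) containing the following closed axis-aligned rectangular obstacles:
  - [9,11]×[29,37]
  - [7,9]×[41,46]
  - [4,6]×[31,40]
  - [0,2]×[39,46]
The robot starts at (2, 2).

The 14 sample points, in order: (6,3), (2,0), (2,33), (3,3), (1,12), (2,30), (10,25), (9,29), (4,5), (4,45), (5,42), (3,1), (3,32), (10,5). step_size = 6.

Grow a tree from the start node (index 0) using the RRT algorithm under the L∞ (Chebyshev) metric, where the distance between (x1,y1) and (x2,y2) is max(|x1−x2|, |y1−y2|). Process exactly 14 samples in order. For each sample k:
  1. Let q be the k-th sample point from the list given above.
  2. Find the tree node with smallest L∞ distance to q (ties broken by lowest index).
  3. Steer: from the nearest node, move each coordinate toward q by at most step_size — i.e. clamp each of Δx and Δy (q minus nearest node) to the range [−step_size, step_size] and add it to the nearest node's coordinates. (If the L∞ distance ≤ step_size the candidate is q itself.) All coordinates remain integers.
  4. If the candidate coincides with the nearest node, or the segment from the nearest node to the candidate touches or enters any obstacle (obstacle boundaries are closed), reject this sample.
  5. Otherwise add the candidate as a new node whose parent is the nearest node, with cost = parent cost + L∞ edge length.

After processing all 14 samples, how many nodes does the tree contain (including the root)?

Node count: 13

1. q=(6,3) nearest=0 d=4 new=(6,3) → add node 1 parent=0 cost=4
2. q=(2,0) nearest=0 d=2 new=(2,0) → add node 2 parent=0 cost=2
3. q=(2,33) nearest=1 d=30 new=(2,9) → add node 3 parent=1 cost=10
4. q=(3,3) nearest=0 d=1 new=(3,3) → add node 4 parent=0 cost=1
5. q=(1,12) nearest=3 d=3 new=(1,12) → add node 5 parent=3 cost=13
6. q=(2,30) nearest=5 d=18 new=(2,18) → add node 6 parent=5 cost=19
7. q=(10,25) nearest=6 d=8 new=(8,24) → add node 7 parent=6 cost=25
8. q=(9,29) nearest=7 d=5 new=(9,29) → blocked by [9,11]×[29,37], reject
9. q=(4,5) nearest=1 d=2 new=(4,5) → add node 8 parent=1 cost=6
10. q=(4,45) nearest=7 d=21 new=(4,30) → add node 9 parent=7 cost=31
11. q=(5,42) nearest=9 d=12 new=(5,36) → blocked by [4,6]×[31,40], reject
12. q=(3,1) nearest=0 d=1 new=(3,1) → add node 10 parent=0 cost=1
13. q=(3,32) nearest=9 d=2 new=(3,32) → add node 11 parent=9 cost=33
14. q=(10,5) nearest=1 d=4 new=(10,5) → add node 12 parent=1 cost=8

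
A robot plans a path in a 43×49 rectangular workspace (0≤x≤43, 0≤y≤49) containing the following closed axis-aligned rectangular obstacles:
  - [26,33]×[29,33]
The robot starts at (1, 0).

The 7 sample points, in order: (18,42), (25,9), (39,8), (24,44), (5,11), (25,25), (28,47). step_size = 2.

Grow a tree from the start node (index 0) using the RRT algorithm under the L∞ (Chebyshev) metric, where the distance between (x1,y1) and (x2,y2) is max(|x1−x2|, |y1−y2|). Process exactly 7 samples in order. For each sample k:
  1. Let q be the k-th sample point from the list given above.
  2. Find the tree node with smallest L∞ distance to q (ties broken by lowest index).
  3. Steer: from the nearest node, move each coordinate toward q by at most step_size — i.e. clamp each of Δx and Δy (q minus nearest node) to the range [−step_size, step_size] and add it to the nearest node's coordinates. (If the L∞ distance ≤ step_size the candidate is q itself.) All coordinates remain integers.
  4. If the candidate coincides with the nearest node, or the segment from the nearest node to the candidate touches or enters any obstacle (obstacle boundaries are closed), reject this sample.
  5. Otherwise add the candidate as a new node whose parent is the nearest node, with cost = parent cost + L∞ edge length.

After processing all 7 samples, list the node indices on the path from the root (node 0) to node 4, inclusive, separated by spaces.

Path: 0 1 2 3 4

1. q=(18,42) nearest=0 d=42 new=(3,2) → add node 1 parent=0 cost=2
2. q=(25,9) nearest=1 d=22 new=(5,4) → add node 2 parent=1 cost=4
3. q=(39,8) nearest=2 d=34 new=(7,6) → add node 3 parent=2 cost=6
4. q=(24,44) nearest=3 d=38 new=(9,8) → add node 4 parent=3 cost=8
5. q=(5,11) nearest=4 d=4 new=(7,10) → add node 5 parent=4 cost=10
6. q=(25,25) nearest=4 d=17 new=(11,10) → add node 6 parent=4 cost=10
7. q=(28,47) nearest=5 d=37 new=(9,12) → add node 7 parent=5 cost=12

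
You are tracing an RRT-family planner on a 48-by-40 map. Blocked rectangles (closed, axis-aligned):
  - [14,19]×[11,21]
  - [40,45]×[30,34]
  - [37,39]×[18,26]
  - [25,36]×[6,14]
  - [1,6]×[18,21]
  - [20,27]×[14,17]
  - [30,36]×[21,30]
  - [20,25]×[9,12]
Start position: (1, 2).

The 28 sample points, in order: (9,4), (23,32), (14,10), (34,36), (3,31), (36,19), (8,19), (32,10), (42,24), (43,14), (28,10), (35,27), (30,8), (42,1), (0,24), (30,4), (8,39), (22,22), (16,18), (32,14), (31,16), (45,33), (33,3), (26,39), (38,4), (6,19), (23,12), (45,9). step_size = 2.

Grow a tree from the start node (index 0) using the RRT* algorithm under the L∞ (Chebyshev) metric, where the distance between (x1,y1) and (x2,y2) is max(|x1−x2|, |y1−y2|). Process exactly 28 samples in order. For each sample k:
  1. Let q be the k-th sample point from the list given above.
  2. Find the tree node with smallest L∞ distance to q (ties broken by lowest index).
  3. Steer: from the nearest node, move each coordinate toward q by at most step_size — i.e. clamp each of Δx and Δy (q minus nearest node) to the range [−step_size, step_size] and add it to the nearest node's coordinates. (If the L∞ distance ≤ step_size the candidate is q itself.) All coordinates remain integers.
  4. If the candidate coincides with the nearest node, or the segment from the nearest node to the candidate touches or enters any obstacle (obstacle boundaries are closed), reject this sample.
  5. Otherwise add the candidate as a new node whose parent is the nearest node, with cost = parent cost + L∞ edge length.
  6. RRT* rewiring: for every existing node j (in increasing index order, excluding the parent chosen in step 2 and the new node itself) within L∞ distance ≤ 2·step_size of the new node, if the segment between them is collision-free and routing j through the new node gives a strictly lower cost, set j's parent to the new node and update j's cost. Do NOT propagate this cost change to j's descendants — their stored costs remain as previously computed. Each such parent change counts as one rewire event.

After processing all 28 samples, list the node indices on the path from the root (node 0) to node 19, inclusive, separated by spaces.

Path: 0 1 2 3 4 5 7 12 14 19

1. q=(9,4) nearest=0 d=8 new=(3,4) → add node 1 parent=0 cost=2
2. q=(23,32) nearest=1 d=28 new=(5,6) → add node 2 parent=1 cost=4
3. q=(14,10) nearest=2 d=9 new=(7,8) → add node 3 parent=2 cost=6
4. q=(34,36) nearest=3 d=28 new=(9,10) → add node 4 parent=3 cost=8
5. q=(3,31) nearest=4 d=21 new=(7,12) → add node 5 parent=4 cost=10
6. q=(36,19) nearest=4 d=27 new=(11,12) → add node 6 parent=4 cost=10
7. q=(8,19) nearest=5 d=7 new=(8,14) → add node 7 parent=5 cost=12
8. q=(32,10) nearest=6 d=21 new=(13,10) → add node 8 parent=6 cost=12
9. q=(42,24) nearest=8 d=29 new=(15,12) → blocked by [14,19]×[11,21], reject
10. q=(43,14) nearest=8 d=30 new=(15,12) → blocked by [14,19]×[11,21], reject
11. q=(28,10) nearest=8 d=15 new=(15,10) → add node 9 parent=8 cost=14
12. q=(35,27) nearest=9 d=20 new=(17,12) → blocked by [14,19]×[11,21], reject
13. q=(30,8) nearest=9 d=15 new=(17,8) → add node 10 parent=9 cost=16
14. q=(42,1) nearest=10 d=25 new=(19,6) → add node 11 parent=10 cost=18
15. q=(0,24) nearest=7 d=10 new=(6,16) → add node 12 parent=7 cost=14
16. q=(30,4) nearest=11 d=11 new=(21,4) → add node 13 parent=11 cost=20
17. q=(8,39) nearest=12 d=23 new=(8,18) → add node 14 parent=12 cost=16
18. q=(22,22) nearest=6 d=11 new=(13,14) → add node 15 parent=6 cost=12
19. q=(16,18) nearest=15 d=4 new=(15,16) → blocked by [14,19]×[11,21], reject
20. q=(32,14) nearest=13 d=11 new=(23,6) → add node 16 parent=13 cost=22
21. q=(31,16) nearest=16 d=10 new=(25,8) → blocked by [25,36]×[6,14], reject
22. q=(45,33) nearest=11 d=27 new=(21,8) → add node 17 parent=11 cost=20
23. q=(33,3) nearest=16 d=10 new=(25,4) → add node 18 parent=16 cost=24
24. q=(26,39) nearest=14 d=21 new=(10,20) → add node 19 parent=14 cost=18
25. q=(38,4) nearest=18 d=13 new=(27,4) → add node 20 parent=18 cost=26
26. q=(6,19) nearest=14 d=2 new=(6,19) → blocked by [1,6]×[18,21], reject
27. q=(23,12) nearest=17 d=4 new=(23,10) → blocked by [20,25]×[9,12], reject
28. q=(45,9) nearest=20 d=18 new=(29,6) → blocked by [25,36]×[6,14], reject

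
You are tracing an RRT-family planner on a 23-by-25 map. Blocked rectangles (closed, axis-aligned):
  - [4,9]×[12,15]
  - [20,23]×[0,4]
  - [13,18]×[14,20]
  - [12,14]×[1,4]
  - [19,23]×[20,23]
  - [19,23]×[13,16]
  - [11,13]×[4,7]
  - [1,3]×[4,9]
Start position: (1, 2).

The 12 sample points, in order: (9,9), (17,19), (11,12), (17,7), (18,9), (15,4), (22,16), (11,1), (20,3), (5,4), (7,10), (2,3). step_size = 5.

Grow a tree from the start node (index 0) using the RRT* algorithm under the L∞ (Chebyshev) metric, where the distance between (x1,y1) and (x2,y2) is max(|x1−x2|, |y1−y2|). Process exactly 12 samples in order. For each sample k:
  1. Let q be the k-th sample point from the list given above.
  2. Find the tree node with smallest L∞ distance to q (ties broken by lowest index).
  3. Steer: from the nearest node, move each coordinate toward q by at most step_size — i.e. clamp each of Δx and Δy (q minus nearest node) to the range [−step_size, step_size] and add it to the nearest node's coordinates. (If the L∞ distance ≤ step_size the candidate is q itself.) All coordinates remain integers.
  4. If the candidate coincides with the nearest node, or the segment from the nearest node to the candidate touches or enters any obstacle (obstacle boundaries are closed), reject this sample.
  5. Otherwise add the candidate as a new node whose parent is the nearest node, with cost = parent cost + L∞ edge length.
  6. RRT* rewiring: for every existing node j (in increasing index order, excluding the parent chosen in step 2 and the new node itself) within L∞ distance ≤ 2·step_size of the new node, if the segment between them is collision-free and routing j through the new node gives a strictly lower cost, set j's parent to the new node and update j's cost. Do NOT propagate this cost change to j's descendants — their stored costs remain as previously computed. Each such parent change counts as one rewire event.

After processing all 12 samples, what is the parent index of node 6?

Parent of node 6: 0

1. q=(9,9) nearest=0 d=8 new=(6,7) → blocked by [1,3]×[4,9], reject
2. q=(17,19) nearest=0 d=17 new=(6,7) → blocked by [1,3]×[4,9], reject
3. q=(11,12) nearest=0 d=10 new=(6,7) → blocked by [1,3]×[4,9], reject
4. q=(17,7) nearest=0 d=16 new=(6,7) → blocked by [1,3]×[4,9], reject
5. q=(18,9) nearest=0 d=17 new=(6,7) → blocked by [1,3]×[4,9], reject
6. q=(15,4) nearest=0 d=14 new=(6,4) → add node 1 parent=0 cost=5
7. q=(22,16) nearest=1 d=16 new=(11,9) → add node 2 parent=1 cost=10
8. q=(11,1) nearest=1 d=5 new=(11,1) → add node 3 parent=1 cost=10
9. q=(20,3) nearest=2 d=9 new=(16,4) → blocked by [11,13]×[4,7], reject
10. q=(5,4) nearest=1 d=1 new=(5,4) → add node 4 parent=1 cost=6
11. q=(7,10) nearest=2 d=4 new=(7,10) → add node 5 parent=2 cost=14
12. q=(2,3) nearest=0 d=1 new=(2,3) → add node 6 parent=0 cost=1; rewire 4→6 (4<6)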